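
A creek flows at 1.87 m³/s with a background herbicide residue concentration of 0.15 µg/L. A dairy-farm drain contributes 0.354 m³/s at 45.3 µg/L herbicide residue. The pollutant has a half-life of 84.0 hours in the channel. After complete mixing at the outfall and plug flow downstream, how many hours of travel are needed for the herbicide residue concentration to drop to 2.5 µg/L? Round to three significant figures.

Conservation of mass: C = (1.870·0.1500 + 0.3540·45.30) / 2.224 = 16.32/2.224 = 7.337 µg/L.
Half-life 84.0 h → k = ln 2 / 84.0 = 0.008252 h⁻¹ = 0.1980 d⁻¹.
7.337·exp(−k·t) = 2.5 → t = ln(7.337/2.5)/k = 469700 s = 130.5 h.

130 h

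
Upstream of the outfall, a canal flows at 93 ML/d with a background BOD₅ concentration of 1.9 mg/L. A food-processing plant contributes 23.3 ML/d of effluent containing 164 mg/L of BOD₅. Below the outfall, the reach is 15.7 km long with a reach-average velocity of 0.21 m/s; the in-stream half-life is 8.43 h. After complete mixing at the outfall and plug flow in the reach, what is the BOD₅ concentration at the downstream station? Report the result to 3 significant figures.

6.23 mg/L

Mixed concentration C = ΣQC/ΣQ = (93.00·1.900 + 23.30·164.0) / 116.3 = 3998/116.3 = 34.38 mg/L.
Travel time t = 15.7·1000 / 0.21 = 74760 s = 20.77 h.
Half-life 8.43 h → k = ln 2 / 8.43 = 0.08222 h⁻¹ = 1.973 d⁻¹.
Decay over the reach: 34.38·exp(−kt) = 34.38·0.1813 = 6.233 mg/L.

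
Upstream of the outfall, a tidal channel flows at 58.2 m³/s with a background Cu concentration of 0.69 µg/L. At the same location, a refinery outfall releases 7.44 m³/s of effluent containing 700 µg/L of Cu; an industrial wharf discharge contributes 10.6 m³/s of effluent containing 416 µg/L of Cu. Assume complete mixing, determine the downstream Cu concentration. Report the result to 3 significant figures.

127 µg/L

Conservation of mass: C = (58.20·0.6900 + 7.440·700.0 + 10.60·416.0) / 76.24 = 9658/76.24 = 126.7 µg/L.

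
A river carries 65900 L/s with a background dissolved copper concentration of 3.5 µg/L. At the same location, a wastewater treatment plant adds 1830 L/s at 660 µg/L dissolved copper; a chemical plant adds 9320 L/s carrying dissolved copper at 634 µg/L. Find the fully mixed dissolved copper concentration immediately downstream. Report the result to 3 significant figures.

Mixed concentration C = ΣQC/ΣQ = (65900·3.500 + 1830·660.0 + 9320·634.0) / 77050 = 7347000/77050 = 95.36 µg/L.

95.4 µg/L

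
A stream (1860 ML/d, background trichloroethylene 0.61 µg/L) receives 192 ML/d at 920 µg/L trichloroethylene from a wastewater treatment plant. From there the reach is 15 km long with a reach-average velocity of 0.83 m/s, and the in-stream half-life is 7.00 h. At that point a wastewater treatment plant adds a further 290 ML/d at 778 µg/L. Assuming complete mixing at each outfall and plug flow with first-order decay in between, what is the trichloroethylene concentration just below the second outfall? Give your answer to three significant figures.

Flow-weighted average: C = (1860·0.6100 + 192.0·920.0) / 2052 = 177800/2052 = 86.63 µg/L; combined flow 2052 ML/d.
Travel time t = 15·1000 / 0.83 = 18070 s = 5.020 h.
Half-life 7.00 h → k = ln 2 / 7.00 = 0.09902 h⁻¹ = 2.377 d⁻¹.
After decay, C = 86.63 × e^(−kt) = 86.63 × 0.6083 = 52.70 µg/L.
At the second outfall, C = (2052·52.70 + 290.0·778.0) / (2052 + 290.0) = 142.5 µg/L.

143 µg/L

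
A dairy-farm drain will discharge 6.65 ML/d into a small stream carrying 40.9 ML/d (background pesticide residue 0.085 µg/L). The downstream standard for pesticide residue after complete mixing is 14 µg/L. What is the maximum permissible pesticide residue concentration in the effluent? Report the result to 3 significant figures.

99.6 µg/L

At the limit, (Qr·Cr + Qe·Cₑ)/(Qr + Qe) = 14:
Cₑ = (47.55·14 − 40.90·0.08500) / 6.650 = 99.58 µg/L.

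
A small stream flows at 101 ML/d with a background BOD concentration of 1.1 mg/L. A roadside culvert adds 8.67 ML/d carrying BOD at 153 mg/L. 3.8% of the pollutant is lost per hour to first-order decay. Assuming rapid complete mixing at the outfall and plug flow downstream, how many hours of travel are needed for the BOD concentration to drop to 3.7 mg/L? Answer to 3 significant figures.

Mass balance: C = (101.0·1.100 + 8.670·153.0) / 109.7 = 1438/109.7 = 13.11 mg/L.
3.8%/h lost → k = −ln(1 − 0.038) = 0.03874 h⁻¹.
13.11·exp(−k·t) = 3.7 → t = ln(13.11/3.7)/k = 117500 s = 32.65 h.

32.7 h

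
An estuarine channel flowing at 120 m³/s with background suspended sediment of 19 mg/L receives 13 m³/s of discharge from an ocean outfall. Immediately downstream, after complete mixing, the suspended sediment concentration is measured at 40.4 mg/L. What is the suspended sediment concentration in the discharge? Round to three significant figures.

Mass balance: 120.0·19.00 + 13.00·Cₑ = 133.0·40.40
→ Cₑ = (133.0·40.40 − 120.0·19.00) / 13.00 = 237.9 mg/L.

238 mg/L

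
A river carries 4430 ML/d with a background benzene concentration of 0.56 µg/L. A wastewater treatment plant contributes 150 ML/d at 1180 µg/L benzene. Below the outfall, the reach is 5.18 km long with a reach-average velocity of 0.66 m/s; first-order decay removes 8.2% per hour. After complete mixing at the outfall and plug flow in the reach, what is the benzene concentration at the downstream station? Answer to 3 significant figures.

32.5 µg/L

Mass balance: C = (4430·0.5600 + 150.0·1180) / 4580 = 179500/4580 = 39.19 µg/L.
Travel time t = 5.18·1000 / 0.66 = 7848 s = 2.180 h.
8.2%/h lost → k = −ln(1 − 0.082) = 0.08556 h⁻¹.
After decay, C = 39.19 × e^(−kt) = 39.19 × 0.8298 = 32.52 µg/L.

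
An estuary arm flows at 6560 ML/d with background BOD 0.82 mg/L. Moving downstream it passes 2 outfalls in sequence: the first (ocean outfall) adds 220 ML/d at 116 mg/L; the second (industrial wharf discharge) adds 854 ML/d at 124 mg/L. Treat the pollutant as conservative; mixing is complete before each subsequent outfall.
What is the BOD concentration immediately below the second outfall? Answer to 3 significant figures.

After outfall 1: Q = 6560 + 220.0 = 6780 ML/d; C = (6560·0.8200 + 220.0·116.0)/6780 = 4.557 mg/L.
After outfall 2: Q = 6780 + 854.0 = 7634 ML/d; C = (6780·4.557 + 854.0·124.0)/7634 = 17.92 mg/L.

17.9 mg/L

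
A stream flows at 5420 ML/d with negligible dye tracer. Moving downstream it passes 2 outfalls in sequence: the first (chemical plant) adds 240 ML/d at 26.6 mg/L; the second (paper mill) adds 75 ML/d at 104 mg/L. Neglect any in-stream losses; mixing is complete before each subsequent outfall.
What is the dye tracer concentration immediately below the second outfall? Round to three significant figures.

After outfall 1: Q = 5420 + 240.0 = 5660 ML/d; C = (5420·0 + 240.0·26.60)/5660 = 1.128 mg/L.
After outfall 2: Q = 5660 + 75.00 = 5735 ML/d; C = (5660·1.128 + 75.00·104.0)/5735 = 2.473 mg/L.

2.47 mg/L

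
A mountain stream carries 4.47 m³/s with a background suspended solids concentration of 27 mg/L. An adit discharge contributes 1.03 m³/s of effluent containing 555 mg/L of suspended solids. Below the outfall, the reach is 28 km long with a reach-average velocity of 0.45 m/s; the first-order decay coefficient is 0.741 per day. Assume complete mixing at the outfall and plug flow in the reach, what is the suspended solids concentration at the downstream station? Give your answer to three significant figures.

After mixing, C = (4.470·27.00 + 1.030·555.0) / 5.500 = 692.3/5.500 = 125.9 mg/L.
Travel time t = 28·1000 / 0.45 = 62220 s = 17.28 h.
First-order decay: C = 125.9·exp(−k·t) = 125.9·0.5865 = 73.82 mg/L.

73.8 mg/L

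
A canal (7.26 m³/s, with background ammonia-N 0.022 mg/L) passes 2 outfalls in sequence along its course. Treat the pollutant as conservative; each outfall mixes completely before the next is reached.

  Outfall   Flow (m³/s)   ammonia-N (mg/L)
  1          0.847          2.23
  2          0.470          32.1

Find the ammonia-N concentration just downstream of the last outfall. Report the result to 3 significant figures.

2.00 mg/L

Outfall 1: combined Q = 8.107 m³/s; C = (7.260·0.02200 + 0.8470·2.230)/8.107 = 0.2527 mg/L.
Outfall 2: combined Q = 8.577 m³/s; C = (8.107·0.2527 + 0.4700·32.10)/8.577 = 1.998 mg/L.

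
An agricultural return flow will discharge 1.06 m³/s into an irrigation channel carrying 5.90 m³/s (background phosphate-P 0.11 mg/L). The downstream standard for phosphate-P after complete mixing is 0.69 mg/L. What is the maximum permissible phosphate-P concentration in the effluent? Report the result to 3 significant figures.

3.92 mg/L

At the limit, (Qr·Cr + Qe·Cₑ)/(Qr + Qe) = 0.69:
Cₑ = (6.960·0.69 − 5.900·0.1100) / 1.060 = 3.918 mg/L.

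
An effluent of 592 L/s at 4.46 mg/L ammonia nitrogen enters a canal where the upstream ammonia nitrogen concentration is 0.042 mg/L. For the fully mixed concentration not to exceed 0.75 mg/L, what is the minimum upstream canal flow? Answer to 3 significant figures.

3100 L/s

Set C_mix = 0.75: (Q·0.04200 + 592.0·4.460) / (Q + 592.0) = 0.75
→ Q = 592.0·(4.460 − 0.75)/(0.75 − 0.04200) = 3102 L/s.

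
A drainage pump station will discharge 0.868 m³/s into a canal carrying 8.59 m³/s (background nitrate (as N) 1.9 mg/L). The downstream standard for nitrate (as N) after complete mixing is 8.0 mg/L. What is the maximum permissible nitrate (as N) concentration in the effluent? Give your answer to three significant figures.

68.4 mg/L

At the limit, (Qr·Cr + Qe·Cₑ)/(Qr + Qe) = 8.0:
Cₑ = (9.458·8.0 − 8.590·1.900) / 0.8680 = 68.37 mg/L.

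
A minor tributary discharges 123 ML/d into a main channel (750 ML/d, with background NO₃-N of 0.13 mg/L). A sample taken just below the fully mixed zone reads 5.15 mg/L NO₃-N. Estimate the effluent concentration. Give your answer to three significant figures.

Mass balance: 750.0·0.1300 + 123.0·Cₑ = 873.0·5.150
→ Cₑ = (873.0·5.150 − 750.0·0.1300) / 123.0 = 35.76 mg/L.

35.8 mg/L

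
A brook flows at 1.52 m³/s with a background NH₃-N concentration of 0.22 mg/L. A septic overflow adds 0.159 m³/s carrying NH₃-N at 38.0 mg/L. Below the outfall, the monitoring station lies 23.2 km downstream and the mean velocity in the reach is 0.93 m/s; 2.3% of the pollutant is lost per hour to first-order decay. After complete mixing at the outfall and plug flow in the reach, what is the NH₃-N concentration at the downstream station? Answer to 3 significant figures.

Conservation of mass: C = (1.520·0.2200 + 0.1590·38.00) / 1.679 = 6.376/1.679 = 3.798 mg/L.
Travel time t = 23.2·1000 / 0.93 = 24950 s = 6.930 h.
2.3%/h lost → k = −ln(1 − 0.023) = 0.02327 h⁻¹.
First-order decay: C = 3.798·exp(−k·t) = 3.798·0.8511 = 3.232 mg/L.

3.23 mg/L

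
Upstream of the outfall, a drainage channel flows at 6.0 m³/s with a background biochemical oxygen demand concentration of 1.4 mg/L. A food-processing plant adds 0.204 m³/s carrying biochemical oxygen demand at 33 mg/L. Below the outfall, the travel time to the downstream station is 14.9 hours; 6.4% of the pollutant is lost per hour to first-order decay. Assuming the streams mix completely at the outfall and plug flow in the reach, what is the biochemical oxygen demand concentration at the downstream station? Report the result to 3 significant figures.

0.910 mg/L

Mass balance: C = (6.000·1.400 + 0.2040·33.00) / 6.204 = 15.13/6.204 = 2.439 mg/L.
6.4%/h lost → k = −ln(1 − 0.064) = 0.06614 h⁻¹.
Decay over the reach: 2.439·exp(−kt) = 2.439·0.3733 = 0.9104 mg/L.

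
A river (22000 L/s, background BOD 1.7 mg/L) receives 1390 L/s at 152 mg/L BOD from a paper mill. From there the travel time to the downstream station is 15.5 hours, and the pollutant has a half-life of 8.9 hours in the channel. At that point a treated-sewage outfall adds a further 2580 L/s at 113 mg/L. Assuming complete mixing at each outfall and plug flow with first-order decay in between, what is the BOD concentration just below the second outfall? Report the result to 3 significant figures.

Flow-weighted average: C = (22000·1.700 + 1390·152.0) / 23390 = 248700/23390 = 10.63 mg/L; combined flow 23390 L/s.
Half-life 8.9 h → k = ln 2 / 8.9 = 0.07788 h⁻¹ = 1.869 d⁻¹.
Decay over the reach: 10.63·exp(−kt) = 10.63·0.2990 = 3.179 mg/L.
At the second outfall, C = (23390·3.179 + 2580·113.0) / (23390 + 2580) = 14.09 mg/L.

14.1 mg/L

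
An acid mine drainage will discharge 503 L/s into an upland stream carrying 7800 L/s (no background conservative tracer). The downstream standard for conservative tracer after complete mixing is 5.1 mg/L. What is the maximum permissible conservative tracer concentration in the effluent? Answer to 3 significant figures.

At the limit, (Qr·Cr + Qe·Cₑ)/(Qr + Qe) = 5.1:
Cₑ = (8303·5.1 − 7800·0) / 503.0 = 84.19 mg/L.

84.2 mg/L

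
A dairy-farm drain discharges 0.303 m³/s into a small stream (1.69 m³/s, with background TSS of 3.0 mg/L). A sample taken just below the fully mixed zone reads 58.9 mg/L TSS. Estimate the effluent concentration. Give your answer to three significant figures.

Mass balance: 1.690·3.000 + 0.3030·Cₑ = 1.993·58.90
→ Cₑ = (1.993·58.90 − 1.690·3.000) / 0.3030 = 370.7 mg/L.

371 mg/L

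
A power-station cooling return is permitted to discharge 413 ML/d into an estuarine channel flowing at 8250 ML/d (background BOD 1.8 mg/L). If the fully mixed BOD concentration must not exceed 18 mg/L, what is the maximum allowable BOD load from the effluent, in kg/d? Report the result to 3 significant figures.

Mass balance at the limit: 8250·1.800 + 413.0·Cₑ = 8663·18 → Cₑ = 341.6 mg/L.
413.0 ML/d = 4.780 m³/s. Load = 4.780 m³/s × 341.6 g/m³ × 86 400 s/d = 141100 kg/d.

141000 kg/d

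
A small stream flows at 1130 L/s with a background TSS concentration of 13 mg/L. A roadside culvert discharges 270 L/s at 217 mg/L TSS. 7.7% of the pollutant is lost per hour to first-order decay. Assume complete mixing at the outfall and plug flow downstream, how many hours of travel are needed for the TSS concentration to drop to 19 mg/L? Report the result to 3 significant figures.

Mass balance: C = (1130·13.00 + 270.0·217.0) / 1400 = 73280/1400 = 52.34 mg/L.
7.7%/h lost → k = −ln(1 − 0.077) = 0.08013 h⁻¹.
52.34·exp(−k·t) = 19 → t = ln(52.34/19)/k = 45530 s = 12.65 h.

12.6 h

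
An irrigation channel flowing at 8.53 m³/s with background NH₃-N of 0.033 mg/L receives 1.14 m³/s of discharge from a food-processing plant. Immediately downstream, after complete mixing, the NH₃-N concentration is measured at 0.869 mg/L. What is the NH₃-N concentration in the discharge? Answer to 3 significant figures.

7.12 mg/L

Mass balance: 8.530·0.03300 + 1.140·Cₑ = 9.670·0.8690
→ Cₑ = (9.670·0.8690 − 8.530·0.03300) / 1.140 = 7.124 mg/L.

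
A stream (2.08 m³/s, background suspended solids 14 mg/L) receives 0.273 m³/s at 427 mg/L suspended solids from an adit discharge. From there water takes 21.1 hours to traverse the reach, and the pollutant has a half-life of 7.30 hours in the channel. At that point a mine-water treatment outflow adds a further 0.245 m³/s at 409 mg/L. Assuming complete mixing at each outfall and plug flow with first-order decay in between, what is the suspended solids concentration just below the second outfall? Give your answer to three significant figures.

After mixing, C = (2.080·14.00 + 0.2730·427.0) / 2.353 = 145.7/2.353 = 61.92 mg/L; combined flow 2.353 m³/s.
Half-life 7.30 h → k = ln 2 / 7.30 = 0.09495 h⁻¹ = 2.279 d⁻¹.
Applying C = C₀e^(−kt): 61.92 × 0.1349 = 8.350 mg/L.
At the second outfall, C = (2.353·8.350 + 0.2450·409.0) / (2.353 + 0.2450) = 46.13 mg/L.

46.1 mg/L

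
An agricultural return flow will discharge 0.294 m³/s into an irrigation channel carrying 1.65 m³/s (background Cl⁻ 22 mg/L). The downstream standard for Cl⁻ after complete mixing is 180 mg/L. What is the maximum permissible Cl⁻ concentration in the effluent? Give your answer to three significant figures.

1070 mg/L

At the limit, (Qr·Cr + Qe·Cₑ)/(Qr + Qe) = 180:
Cₑ = (1.944·180 − 1.650·22.00) / 0.2940 = 1067 mg/L.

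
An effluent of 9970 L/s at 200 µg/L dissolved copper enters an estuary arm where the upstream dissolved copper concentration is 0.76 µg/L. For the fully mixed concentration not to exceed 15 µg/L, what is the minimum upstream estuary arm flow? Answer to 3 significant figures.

Set C_mix = 15: (Q·0.7600 + 9970·200.0) / (Q + 9970) = 15
→ Q = 9970·(200.0 − 15)/(15 − 0.7600) = 129500 L/s.

130000 L/s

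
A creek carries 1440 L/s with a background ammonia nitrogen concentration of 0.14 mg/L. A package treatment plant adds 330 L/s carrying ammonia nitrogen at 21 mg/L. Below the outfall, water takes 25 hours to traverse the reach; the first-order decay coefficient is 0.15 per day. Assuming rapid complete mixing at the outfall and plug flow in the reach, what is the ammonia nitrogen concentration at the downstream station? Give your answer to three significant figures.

3.45 mg/L

Flow-weighted average: C = (1440·0.1400 + 330.0·21.00) / 1770 = 7132/1770 = 4.029 mg/L.
After decay, C = 4.029 × e^(−kt) = 4.029 × 0.8553 = 3.446 mg/L.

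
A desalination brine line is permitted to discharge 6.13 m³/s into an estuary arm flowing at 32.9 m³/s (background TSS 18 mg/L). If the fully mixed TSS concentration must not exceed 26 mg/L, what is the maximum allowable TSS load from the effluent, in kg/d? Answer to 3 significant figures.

36500 kg/d

Mass balance at the limit: 32.90·18.00 + 6.130·Cₑ = 39.03·26 → Cₑ = 68.94 mg/L.
Load = 6.130 m³/s × 68.94 g/m³ × 86 400 s/d = 36510 kg/d.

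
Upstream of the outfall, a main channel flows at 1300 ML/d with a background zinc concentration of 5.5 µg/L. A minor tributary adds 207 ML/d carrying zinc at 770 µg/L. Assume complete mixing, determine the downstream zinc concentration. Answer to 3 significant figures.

Conservation of mass: C = (1300·5.500 + 207.0·770.0) / 1507 = 166500/1507 = 110.5 µg/L.

111 µg/L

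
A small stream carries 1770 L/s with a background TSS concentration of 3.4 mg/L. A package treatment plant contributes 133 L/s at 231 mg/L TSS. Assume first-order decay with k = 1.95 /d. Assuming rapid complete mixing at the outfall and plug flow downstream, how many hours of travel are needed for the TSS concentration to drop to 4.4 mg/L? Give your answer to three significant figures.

18.2 h

After mixing, C = (1770·3.400 + 133.0·231.0) / 1903 = 36740/1903 = 19.31 mg/L.
19.31·exp(−k·t) = 4.4 → t = ln(19.31/4.4)/k = 65520 s = 18.20 h.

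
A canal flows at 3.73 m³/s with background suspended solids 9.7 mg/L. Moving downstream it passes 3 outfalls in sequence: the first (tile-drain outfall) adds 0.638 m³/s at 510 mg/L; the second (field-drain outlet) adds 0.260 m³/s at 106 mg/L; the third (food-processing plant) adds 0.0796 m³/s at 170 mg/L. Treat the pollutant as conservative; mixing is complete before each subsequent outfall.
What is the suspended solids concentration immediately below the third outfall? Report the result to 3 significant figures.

85.5 mg/L

Below outfall 1: Q → 4.368 m³/s, C = (3.730·9.700 + 0.6380·510.0)/4.368 = 82.77 mg/L.
Below outfall 2: Q → 4.628 m³/s, C = (4.368·82.77 + 0.2600·106.0)/4.628 = 84.08 mg/L.
Below outfall 3: Q → 4.708 m³/s, C = (4.628·84.08 + 0.07960·170.0)/4.708 = 85.53 mg/L.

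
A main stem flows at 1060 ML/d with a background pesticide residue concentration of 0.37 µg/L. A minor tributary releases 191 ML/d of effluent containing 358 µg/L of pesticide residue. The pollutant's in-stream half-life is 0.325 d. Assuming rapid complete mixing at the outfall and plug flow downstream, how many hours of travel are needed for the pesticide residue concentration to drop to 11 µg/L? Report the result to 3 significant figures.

18.1 h

Conservation of mass: C = (1060·0.3700 + 191.0·358.0) / 1251 = 68770/1251 = 54.97 µg/L.
Half-life 0.325 d → k = ln 2 / 0.325 = 2.133 d⁻¹.
54.97·exp(−k·t) = 11 → t = ln(54.97/11)/k = 65180 s = 18.11 h.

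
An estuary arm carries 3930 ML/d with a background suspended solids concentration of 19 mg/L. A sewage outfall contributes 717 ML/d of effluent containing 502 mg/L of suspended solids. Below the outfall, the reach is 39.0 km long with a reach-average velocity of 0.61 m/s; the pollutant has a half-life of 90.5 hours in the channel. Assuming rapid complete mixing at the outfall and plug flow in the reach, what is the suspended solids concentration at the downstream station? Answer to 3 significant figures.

81.6 mg/L

Mass balance: C = (3930·19.00 + 717.0·502.0) / 4647 = 434600/4647 = 93.52 mg/L.
Travel time t = 39.0·1000 / 0.61 = 63930 s = 17.76 h.
Half-life 90.5 h → k = ln 2 / 90.5 = 0.007659 h⁻¹ = 0.1838 d⁻¹.
First-order decay: C = 93.52·exp(−k·t) = 93.52·0.8728 = 81.63 mg/L.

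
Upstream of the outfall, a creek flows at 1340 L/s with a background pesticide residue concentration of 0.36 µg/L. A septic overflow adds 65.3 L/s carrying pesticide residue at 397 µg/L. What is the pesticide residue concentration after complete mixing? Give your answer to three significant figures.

18.8 µg/L

Conservation of mass: C = (1340·0.3600 + 65.30·397.0) / 1405 = 26410/1405 = 18.79 µg/L.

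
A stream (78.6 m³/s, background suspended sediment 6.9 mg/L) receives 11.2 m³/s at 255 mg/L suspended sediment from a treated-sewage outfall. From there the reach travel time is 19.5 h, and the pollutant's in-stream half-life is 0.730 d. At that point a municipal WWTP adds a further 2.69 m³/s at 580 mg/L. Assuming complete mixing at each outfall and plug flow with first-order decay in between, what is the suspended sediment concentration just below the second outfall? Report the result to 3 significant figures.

Conservation of mass: C = (78.60·6.900 + 11.20·255.0) / 89.80 = 3398/89.80 = 37.84 mg/L; combined flow 89.80 m³/s.
Half-life 0.730 d → k = ln 2 / 0.730 = 0.9495 d⁻¹.
After decay, C = 37.84 × e^(−kt) = 37.84 × 0.4623 = 17.50 mg/L.
At the second outfall, C = (89.80·17.50 + 2.690·580.0) / (89.80 + 2.690) = 33.86 mg/L.

33.9 mg/L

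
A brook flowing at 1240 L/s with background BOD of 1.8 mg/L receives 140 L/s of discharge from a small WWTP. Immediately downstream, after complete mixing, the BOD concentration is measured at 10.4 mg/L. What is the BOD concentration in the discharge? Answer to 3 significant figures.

86.6 mg/L

Mass balance: 1240·1.800 + 140.0·Cₑ = 1380·10.40
→ Cₑ = (1380·10.40 − 1240·1.800) / 140.0 = 86.57 mg/L.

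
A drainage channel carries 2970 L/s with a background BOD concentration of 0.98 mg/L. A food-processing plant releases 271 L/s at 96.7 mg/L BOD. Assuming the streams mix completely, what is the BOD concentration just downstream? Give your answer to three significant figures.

After mixing, C = (2970·0.9800 + 271.0·96.70) / 3241 = 29120/3241 = 8.984 mg/L.

8.98 mg/L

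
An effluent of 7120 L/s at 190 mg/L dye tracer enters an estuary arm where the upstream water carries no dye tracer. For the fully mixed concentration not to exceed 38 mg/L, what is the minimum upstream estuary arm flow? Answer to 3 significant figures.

Set C_mix = 38: (Q·0 + 7120·190.0) / (Q + 7120) = 38
→ Q = 7120·(190.0 − 38)/(38 − 0) = 28480 L/s.

28500 L/s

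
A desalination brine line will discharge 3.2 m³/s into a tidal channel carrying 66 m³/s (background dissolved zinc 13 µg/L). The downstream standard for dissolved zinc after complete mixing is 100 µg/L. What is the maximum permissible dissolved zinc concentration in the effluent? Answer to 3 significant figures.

1890 µg/L

At the limit, (Qr·Cr + Qe·Cₑ)/(Qr + Qe) = 100:
Cₑ = (69.20·100 − 66.00·13.00) / 3.200 = 1894 µg/L.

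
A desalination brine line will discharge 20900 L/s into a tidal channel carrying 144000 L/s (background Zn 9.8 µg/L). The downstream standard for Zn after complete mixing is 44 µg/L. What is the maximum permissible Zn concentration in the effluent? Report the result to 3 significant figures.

280 µg/L

At the limit, (Qr·Cr + Qe·Cₑ)/(Qr + Qe) = 44:
Cₑ = (164900·44 − 144000·9.800) / 20900 = 279.6 µg/L.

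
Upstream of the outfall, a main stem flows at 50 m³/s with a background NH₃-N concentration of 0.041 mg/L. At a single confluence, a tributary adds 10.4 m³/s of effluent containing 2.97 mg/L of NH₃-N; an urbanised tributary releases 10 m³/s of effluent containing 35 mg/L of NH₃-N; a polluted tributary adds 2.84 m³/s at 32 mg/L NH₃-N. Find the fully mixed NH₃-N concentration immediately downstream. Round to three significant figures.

6.47 mg/L

Mixed concentration C = ΣQC/ΣQ = (50.00·0.04100 + 10.40·2.970 + 10.00·35.00 + 2.840·32.00) / 73.24 = 473.8/73.24 = 6.469 mg/L.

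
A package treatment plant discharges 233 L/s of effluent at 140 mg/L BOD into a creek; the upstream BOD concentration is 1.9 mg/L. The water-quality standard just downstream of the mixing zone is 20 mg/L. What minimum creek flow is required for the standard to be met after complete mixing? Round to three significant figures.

1540 L/s

Set C_mix = 20: (Q·1.900 + 233.0·140.0) / (Q + 233.0) = 20
→ Q = 233.0·(140.0 − 20)/(20 − 1.900) = 1545 L/s.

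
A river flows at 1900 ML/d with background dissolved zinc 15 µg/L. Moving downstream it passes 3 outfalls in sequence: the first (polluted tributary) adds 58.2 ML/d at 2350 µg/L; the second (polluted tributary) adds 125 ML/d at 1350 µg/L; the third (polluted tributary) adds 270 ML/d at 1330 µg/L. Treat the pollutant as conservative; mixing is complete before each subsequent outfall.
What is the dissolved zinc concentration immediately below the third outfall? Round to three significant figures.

Below outfall 1: Q → 1958 ML/d, C = (1900·15.00 + 58.20·2350)/1958 = 84.40 µg/L.
Below outfall 2: Q → 2083 ML/d, C = (1958·84.40 + 125.0·1350)/2083 = 160.3 µg/L.
Below outfall 3: Q → 2353 ML/d, C = (2083·160.3 + 270.0·1330)/2353 = 294.5 µg/L.

295 µg/L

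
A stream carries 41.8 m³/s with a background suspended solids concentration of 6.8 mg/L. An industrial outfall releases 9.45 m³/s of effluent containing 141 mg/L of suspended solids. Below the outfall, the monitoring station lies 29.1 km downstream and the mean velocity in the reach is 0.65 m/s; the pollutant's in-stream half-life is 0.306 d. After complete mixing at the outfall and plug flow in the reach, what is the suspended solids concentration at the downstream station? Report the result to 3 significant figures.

9.75 mg/L

Flow-weighted average: C = (41.80·6.800 + 9.450·141.0) / 51.25 = 1617/51.25 = 31.55 mg/L.
Travel time t = 29.1·1000 / 0.65 = 44770 s = 12.44 h.
Half-life 0.306 d → k = ln 2 / 0.306 = 2.265 d⁻¹.
After decay, C = 31.55 × e^(−kt) = 31.55 × 0.3092 = 9.754 mg/L.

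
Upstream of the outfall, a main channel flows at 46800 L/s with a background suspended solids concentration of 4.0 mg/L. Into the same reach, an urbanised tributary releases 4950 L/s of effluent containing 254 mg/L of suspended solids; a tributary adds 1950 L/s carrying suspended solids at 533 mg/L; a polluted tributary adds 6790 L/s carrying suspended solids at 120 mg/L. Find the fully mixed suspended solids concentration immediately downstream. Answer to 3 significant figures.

Mixed concentration C = ΣQC/ΣQ = (46800·4.000 + 4950·254.0 + 1950·533.0 + 6790·120.0) / 60490 = 3299000/60490 = 54.53 mg/L.

54.5 mg/L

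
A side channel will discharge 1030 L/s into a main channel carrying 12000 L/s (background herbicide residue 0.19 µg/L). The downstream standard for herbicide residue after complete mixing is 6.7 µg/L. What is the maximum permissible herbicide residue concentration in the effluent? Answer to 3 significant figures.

82.5 µg/L

At the limit, (Qr·Cr + Qe·Cₑ)/(Qr + Qe) = 6.7:
Cₑ = (13030·6.7 − 12000·0.1900) / 1030 = 82.54 µg/L.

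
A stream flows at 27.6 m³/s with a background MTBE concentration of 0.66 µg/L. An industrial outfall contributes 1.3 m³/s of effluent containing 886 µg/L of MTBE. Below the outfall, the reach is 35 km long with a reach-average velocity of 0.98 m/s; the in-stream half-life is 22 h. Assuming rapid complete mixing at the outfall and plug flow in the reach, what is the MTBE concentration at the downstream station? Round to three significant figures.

29.6 µg/L

After mixing, C = (27.60·0.6600 + 1.300·886.0) / 28.90 = 1170/28.90 = 40.48 µg/L.
Travel time t = 35·1000 / 0.98 = 35710 s = 9.921 h.
Half-life 22 h → k = ln 2 / 22 = 0.03151 h⁻¹ = 0.7562 d⁻¹.
First-order decay: C = 40.48·exp(−k·t) = 40.48·0.7316 = 29.62 µg/L.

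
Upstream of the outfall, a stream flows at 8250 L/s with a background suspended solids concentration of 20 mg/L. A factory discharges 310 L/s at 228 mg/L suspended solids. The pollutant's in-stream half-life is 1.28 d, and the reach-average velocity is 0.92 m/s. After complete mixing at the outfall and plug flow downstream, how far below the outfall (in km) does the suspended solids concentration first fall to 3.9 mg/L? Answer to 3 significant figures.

287 km

Mixed concentration C = ΣQC/ΣQ = (8250·20.00 + 310.0·228.0) / 8560 = 235700/8560 = 27.53 mg/L.
Half-life 1.28 d → k = ln 2 / 1.28 = 0.5415 d⁻¹.
Set 27.53·exp(−k·t) = 3.9 → t = ln(27.53/3.9)/k = 311800 s = 86.62 h.
Distance = v·t = 0.92·311800 = 286900 m = 286.9 km.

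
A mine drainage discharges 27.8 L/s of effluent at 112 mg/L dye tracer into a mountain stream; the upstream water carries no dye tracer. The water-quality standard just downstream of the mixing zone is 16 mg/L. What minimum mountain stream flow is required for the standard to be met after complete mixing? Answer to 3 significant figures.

Set C_mix = 16: (Q·0 + 27.80·112.0) / (Q + 27.80) = 16
→ Q = 27.80·(112.0 − 16)/(16 − 0) = 166.8 L/s.

167 L/s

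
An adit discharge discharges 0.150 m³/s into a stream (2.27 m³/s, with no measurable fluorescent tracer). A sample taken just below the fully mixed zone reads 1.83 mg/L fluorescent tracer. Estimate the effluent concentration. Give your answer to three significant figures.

Mass balance: 2.270·0 + 0.1500·Cₑ = 2.420·1.830
→ Cₑ = (2.420·1.830 − 2.270·0) / 0.1500 = 29.52 mg/L.

29.5 mg/L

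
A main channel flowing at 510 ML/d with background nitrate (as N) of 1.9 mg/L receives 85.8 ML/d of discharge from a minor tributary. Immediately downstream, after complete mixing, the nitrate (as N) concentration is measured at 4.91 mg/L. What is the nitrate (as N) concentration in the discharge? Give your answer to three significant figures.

Mass balance: 510.0·1.900 + 85.80·Cₑ = 595.8·4.910
→ Cₑ = (595.8·4.910 − 510.0·1.900) / 85.80 = 22.80 mg/L.

22.8 mg/L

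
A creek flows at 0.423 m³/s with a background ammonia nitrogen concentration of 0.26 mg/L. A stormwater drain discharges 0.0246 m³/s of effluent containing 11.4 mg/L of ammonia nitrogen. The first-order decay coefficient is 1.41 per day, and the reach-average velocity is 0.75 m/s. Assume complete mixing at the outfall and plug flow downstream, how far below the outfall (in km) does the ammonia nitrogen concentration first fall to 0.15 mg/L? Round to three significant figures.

Mass balance: C = (0.4230·0.2600 + 0.02460·11.40) / 0.4476 = 0.3904/0.4476 = 0.8723 mg/L.
Set 0.8723·exp(−k·t) = 0.15 → t = ln(0.8723/0.15)/k = 107900 s = 29.96 h.
Distance = v·t = 0.75·107900 = 80910 m = 80.91 km.

80.9 km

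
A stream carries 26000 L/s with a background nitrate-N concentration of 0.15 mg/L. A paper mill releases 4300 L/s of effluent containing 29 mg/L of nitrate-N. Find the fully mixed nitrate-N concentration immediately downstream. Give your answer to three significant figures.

4.24 mg/L

Mixed concentration C = ΣQC/ΣQ = (26000·0.1500 + 4300·29.00) / 30300 = 128600/30300 = 4.244 mg/L.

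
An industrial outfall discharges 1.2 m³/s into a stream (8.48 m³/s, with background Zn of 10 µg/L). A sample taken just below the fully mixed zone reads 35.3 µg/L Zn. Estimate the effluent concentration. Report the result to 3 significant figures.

Mass balance: 8.480·10.00 + 1.200·Cₑ = 9.680·35.30
→ Cₑ = (9.680·35.30 − 8.480·10.00) / 1.200 = 214.1 µg/L.

214 µg/L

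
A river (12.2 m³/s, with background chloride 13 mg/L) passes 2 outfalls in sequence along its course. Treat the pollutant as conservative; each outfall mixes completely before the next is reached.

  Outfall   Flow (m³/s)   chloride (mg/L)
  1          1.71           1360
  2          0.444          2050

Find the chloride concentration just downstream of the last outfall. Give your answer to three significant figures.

Outfall 1: combined Q = 13.91 m³/s; C = (12.20·13.00 + 1.710·1360)/13.91 = 178.6 mg/L.
Outfall 2: combined Q = 14.35 m³/s; C = (13.91·178.6 + 0.4440·2050)/14.35 = 236.5 mg/L.

236 mg/L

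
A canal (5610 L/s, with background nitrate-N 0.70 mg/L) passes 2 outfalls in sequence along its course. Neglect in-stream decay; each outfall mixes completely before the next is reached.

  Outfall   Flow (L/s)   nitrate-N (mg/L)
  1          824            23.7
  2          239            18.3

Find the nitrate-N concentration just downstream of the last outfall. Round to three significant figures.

4.17 mg/L

After outfall 1: Q = 5610 + 824.0 = 6434 L/s; C = (5610·0.7000 + 824.0·23.70)/6434 = 3.646 mg/L.
After outfall 2: Q = 6434 + 239.0 = 6673 L/s; C = (6434·3.646 + 239.0·18.30)/6673 = 4.170 mg/L.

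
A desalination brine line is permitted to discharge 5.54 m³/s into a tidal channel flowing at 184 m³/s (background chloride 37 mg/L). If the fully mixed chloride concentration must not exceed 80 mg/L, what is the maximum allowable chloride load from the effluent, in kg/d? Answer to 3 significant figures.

722000 kg/d

Mass balance at the limit: 184.0·37.00 + 5.540·Cₑ = 189.5·80 → Cₑ = 1508 mg/L.
Load = 5.540 m³/s × 1508 g/m³ × 86 400 s/d = 721900 kg/d.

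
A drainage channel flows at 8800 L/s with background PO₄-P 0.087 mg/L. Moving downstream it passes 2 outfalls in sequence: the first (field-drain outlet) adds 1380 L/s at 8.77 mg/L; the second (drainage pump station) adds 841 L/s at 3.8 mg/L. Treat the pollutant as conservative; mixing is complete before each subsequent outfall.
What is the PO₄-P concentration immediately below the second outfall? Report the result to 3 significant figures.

1.46 mg/L

Below outfall 1: Q → 10180 L/s, C = (8800·0.08700 + 1380·8.770)/10180 = 1.264 mg/L.
Below outfall 2: Q → 11020 L/s, C = (10180·1.264 + 841.0·3.800)/11020 = 1.458 mg/L.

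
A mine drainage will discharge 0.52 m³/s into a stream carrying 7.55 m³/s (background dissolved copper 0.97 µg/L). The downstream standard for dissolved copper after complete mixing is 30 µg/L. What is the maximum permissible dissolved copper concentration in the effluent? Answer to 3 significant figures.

At the limit, (Qr·Cr + Qe·Cₑ)/(Qr + Qe) = 30:
Cₑ = (8.070·30 − 7.550·0.9700) / 0.5200 = 451.5 µg/L.

451 µg/L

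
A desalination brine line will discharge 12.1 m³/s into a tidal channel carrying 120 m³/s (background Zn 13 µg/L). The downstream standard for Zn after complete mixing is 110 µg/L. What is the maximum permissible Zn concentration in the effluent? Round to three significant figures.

At the limit, (Qr·Cr + Qe·Cₑ)/(Qr + Qe) = 110:
Cₑ = (132.1·110 − 120.0·13.00) / 12.10 = 1072 µg/L.

1070 µg/L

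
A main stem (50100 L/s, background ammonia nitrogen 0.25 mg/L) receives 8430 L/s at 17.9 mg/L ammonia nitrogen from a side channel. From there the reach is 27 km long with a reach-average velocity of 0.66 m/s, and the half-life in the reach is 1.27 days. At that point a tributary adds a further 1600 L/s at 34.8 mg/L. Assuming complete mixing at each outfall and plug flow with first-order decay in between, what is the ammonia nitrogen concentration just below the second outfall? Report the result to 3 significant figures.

3.02 mg/L

Flow-weighted average: C = (50100·0.2500 + 8430·17.90) / 58530 = 163400/58530 = 2.792 mg/L; combined flow 58530 L/s.
Travel time t = 27·1000 / 0.66 = 40910 s = 11.36 h.
Half-life 1.27 d → k = ln 2 / 1.27 = 0.5458 d⁻¹.
Applying C = C₀e^(−kt): 2.792 × 0.7723 = 2.156 mg/L.
Second outfall: C = (58530·2.156 + 1600·34.80)/60130 = 3.025 mg/L.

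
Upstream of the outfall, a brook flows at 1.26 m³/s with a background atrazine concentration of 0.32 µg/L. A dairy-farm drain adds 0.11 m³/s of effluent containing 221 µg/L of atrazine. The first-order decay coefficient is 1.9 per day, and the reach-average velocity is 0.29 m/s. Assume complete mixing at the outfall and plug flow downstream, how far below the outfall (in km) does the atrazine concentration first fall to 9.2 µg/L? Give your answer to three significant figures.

Mass balance: C = (1.260·0.3200 + 0.1100·221.0) / 1.370 = 24.71/1.370 = 18.04 µg/L.
Set 18.04·exp(−k·t) = 9.2 → t = ln(18.04/9.2)/k = 30620 s = 8.505 h.
Distance = v·t = 0.29·30620 = 8879 m = 8.879 km.

8.88 km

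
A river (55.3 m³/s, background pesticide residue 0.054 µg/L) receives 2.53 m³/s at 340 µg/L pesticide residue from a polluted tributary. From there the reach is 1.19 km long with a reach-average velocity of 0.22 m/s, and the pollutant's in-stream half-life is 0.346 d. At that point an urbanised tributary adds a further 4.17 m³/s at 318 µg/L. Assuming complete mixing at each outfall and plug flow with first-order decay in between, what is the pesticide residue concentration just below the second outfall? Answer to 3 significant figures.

33.7 µg/L

Mixed concentration C = ΣQC/ΣQ = (55.30·0.05400 + 2.530·340.0) / 57.83 = 863.2/57.83 = 14.93 µg/L; combined flow 57.83 m³/s.
Travel time t = 1.19·1000 / 0.22 = 5409 s = 1.503 h.
Half-life 0.346 d → k = ln 2 / 0.346 = 2.003 d⁻¹.
First-order decay: C = 14.93·exp(−k·t) = 14.93·0.8821 = 13.17 µg/L.
Second outfall: C = (57.83·13.17 + 4.170·318.0)/62.00 = 33.67 µg/L.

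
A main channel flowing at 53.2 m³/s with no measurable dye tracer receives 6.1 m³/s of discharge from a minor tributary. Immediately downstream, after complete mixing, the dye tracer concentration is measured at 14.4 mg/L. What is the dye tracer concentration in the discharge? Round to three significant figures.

140 mg/L

Mass balance: 53.20·0 + 6.100·Cₑ = 59.30·14.40
→ Cₑ = (59.30·14.40 − 53.20·0) / 6.100 = 140.0 mg/L.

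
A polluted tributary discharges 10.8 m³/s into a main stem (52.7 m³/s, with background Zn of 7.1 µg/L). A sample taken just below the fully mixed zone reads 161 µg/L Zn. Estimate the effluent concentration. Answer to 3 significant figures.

912 µg/L

Mass balance: 52.70·7.100 + 10.80·Cₑ = 63.50·161.0
→ Cₑ = (63.50·161.0 − 52.70·7.100) / 10.80 = 912.0 µg/L.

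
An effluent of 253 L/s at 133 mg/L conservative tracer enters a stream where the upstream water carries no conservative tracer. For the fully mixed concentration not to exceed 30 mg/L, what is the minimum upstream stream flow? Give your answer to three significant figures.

Set C_mix = 30: (Q·0 + 253.0·133.0) / (Q + 253.0) = 30
→ Q = 253.0·(133.0 − 30)/(30 − 0) = 868.6 L/s.

869 L/s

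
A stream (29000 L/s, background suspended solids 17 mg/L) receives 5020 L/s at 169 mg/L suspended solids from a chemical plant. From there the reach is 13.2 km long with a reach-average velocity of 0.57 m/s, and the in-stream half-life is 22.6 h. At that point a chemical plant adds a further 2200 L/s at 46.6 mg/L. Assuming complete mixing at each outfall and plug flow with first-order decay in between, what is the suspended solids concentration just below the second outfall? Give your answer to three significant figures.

Flow-weighted average: C = (29000·17.00 + 5020·169.0) / 34020 = 1341000/34020 = 39.43 mg/L; combined flow 34020 L/s.
Travel time t = 13.2·1000 / 0.57 = 23160 s = 6.433 h.
Half-life 22.6 h → k = ln 2 / 22.6 = 0.03067 h⁻¹ = 0.7361 d⁻¹.
Decay over the reach: 39.43·exp(−kt) = 39.43·0.8209 = 32.37 mg/L.
At the second outfall, C = (34020·32.37 + 2200·46.60) / (34020 + 2200) = 33.23 mg/L.

33.2 mg/L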